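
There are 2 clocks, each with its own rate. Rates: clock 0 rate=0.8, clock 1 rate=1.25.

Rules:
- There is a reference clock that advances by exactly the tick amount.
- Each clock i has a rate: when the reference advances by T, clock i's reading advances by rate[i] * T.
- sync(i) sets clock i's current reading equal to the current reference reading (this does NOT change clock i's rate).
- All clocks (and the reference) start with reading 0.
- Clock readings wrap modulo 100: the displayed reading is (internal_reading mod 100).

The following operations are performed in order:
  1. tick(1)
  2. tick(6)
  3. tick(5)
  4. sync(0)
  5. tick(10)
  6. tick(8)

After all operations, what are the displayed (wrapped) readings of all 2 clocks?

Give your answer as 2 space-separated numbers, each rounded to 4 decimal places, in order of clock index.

After op 1 tick(1): ref=1.0000 raw=[0.8000 1.2500]
After op 2 tick(6): ref=7.0000 raw=[5.6000 8.7500]
After op 3 tick(5): ref=12.0000 raw=[9.6000 15.0000]
After op 4 sync(0): ref=12.0000 raw=[12.0000 15.0000]
After op 5 tick(10): ref=22.0000 raw=[20.0000 27.5000]
After op 6 tick(8): ref=30.0000 raw=[26.4000 37.5000]
Wrap final raw readings (mod 100): 26.4000 mod 100 = 26.4000; 37.5000 mod 100 = 37.5000

Answer: 26.4000 37.5000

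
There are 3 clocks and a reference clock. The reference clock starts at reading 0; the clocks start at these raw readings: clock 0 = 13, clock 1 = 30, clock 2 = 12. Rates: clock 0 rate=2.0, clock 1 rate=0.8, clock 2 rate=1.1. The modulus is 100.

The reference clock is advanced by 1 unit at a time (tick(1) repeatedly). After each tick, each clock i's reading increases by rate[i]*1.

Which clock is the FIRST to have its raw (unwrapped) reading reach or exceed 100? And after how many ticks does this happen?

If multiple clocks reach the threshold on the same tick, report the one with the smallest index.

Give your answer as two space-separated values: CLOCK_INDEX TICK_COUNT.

Answer: 0 44

Derivation:
clock 0: start=13, rate=2.0, needs 100-13 = 87; ticks = ceil(87/2.0) = ceil(43.5000) = 44; reading at tick 44 = 13 + 2.0*44 = 101.0000
clock 1: start=30, rate=0.8, needs 100-30 = 70; ticks = ceil(70/0.8) = ceil(87.5000) = 88; reading at tick 88 = 30 + 0.8*88 = 100.4000
clock 2: start=12, rate=1.1, needs 100-12 = 88; ticks = ceil(88/1.1) = ceil(80.0000) = 80; reading at tick 80 = 12 + 1.1*80 = 100.0000
Minimum tick count = 44; winners = [0]; smallest index = 0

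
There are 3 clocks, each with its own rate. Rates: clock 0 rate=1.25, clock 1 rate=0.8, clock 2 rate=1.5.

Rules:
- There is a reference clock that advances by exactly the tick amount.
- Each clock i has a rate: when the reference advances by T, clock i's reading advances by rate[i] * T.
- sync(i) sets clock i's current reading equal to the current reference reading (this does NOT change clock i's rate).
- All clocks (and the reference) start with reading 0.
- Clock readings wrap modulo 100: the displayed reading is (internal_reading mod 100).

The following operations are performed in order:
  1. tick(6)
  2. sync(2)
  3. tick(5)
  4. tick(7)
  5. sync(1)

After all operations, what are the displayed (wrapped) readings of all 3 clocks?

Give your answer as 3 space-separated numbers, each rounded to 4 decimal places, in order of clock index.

Answer: 22.5000 18.0000 24.0000

Derivation:
After op 1 tick(6): ref=6.0000 raw=[7.5000 4.8000 9.0000]
After op 2 sync(2): ref=6.0000 raw=[7.5000 4.8000 6.0000]
After op 3 tick(5): ref=11.0000 raw=[13.7500 8.8000 13.5000]
After op 4 tick(7): ref=18.0000 raw=[22.5000 14.4000 24.0000]
After op 5 sync(1): ref=18.0000 raw=[22.5000 18.0000 24.0000]
Wrap final raw readings (mod 100): 22.5000 mod 100 = 22.5000; 18.0000 mod 100 = 18.0000; 24.0000 mod 100 = 24.0000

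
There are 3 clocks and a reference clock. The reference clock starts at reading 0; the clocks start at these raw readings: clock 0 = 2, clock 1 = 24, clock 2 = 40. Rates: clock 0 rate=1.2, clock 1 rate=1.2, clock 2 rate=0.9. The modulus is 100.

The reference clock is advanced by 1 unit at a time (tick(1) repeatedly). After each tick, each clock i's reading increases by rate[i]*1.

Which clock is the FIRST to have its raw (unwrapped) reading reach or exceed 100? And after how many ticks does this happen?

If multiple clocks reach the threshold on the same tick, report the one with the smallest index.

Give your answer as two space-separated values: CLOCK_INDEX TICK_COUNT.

Answer: 1 64

Derivation:
clock 0: start=2, rate=1.2, needs 100-2 = 98; ticks = ceil(98/1.2) = ceil(81.6667) = 82; reading at tick 82 = 2 + 1.2*82 = 100.4000
clock 1: start=24, rate=1.2, needs 100-24 = 76; ticks = ceil(76/1.2) = ceil(63.3333) = 64; reading at tick 64 = 24 + 1.2*64 = 100.8000
clock 2: start=40, rate=0.9, needs 100-40 = 60; ticks = ceil(60/0.9) = ceil(66.6667) = 67; reading at tick 67 = 40 + 0.9*67 = 100.3000
Minimum tick count = 64; winners = [1]; smallest index = 1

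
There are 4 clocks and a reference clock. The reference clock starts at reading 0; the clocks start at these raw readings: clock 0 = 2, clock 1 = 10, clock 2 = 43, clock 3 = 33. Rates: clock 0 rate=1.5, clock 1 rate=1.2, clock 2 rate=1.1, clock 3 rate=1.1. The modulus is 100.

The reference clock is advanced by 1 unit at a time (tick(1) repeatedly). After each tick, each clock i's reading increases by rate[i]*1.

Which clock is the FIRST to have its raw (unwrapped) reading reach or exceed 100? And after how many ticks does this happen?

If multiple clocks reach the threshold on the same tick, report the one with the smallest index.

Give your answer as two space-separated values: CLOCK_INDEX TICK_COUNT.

clock 0: start=2, rate=1.5, needs 100-2 = 98; ticks = ceil(98/1.5) = ceil(65.3333) = 66; reading at tick 66 = 2 + 1.5*66 = 101.0000
clock 1: start=10, rate=1.2, needs 100-10 = 90; ticks = ceil(90/1.2) = ceil(75.0000) = 75; reading at tick 75 = 10 + 1.2*75 = 100.0000
clock 2: start=43, rate=1.1, needs 100-43 = 57; ticks = ceil(57/1.1) = ceil(51.8182) = 52; reading at tick 52 = 43 + 1.1*52 = 100.2000
clock 3: start=33, rate=1.1, needs 100-33 = 67; ticks = ceil(67/1.1) = ceil(60.9091) = 61; reading at tick 61 = 33 + 1.1*61 = 100.1000
Minimum tick count = 52; winners = [2]; smallest index = 2

Answer: 2 52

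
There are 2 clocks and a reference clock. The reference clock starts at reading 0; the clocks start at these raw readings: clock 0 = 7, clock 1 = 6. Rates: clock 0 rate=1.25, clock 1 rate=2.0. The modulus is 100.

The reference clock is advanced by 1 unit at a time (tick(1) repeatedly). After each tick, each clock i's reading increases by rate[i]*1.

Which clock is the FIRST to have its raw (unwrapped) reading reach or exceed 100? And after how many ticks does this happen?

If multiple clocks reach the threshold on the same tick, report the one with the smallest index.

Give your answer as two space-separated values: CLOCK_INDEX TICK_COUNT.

clock 0: start=7, rate=1.25, needs 100-7 = 93; ticks = ceil(93/1.25) = ceil(74.4000) = 75; reading at tick 75 = 7 + 1.25*75 = 100.7500
clock 1: start=6, rate=2.0, needs 100-6 = 94; ticks = ceil(94/2.0) = ceil(47.0000) = 47; reading at tick 47 = 6 + 2.0*47 = 100.0000
Minimum tick count = 47; winners = [1]; smallest index = 1

Answer: 1 47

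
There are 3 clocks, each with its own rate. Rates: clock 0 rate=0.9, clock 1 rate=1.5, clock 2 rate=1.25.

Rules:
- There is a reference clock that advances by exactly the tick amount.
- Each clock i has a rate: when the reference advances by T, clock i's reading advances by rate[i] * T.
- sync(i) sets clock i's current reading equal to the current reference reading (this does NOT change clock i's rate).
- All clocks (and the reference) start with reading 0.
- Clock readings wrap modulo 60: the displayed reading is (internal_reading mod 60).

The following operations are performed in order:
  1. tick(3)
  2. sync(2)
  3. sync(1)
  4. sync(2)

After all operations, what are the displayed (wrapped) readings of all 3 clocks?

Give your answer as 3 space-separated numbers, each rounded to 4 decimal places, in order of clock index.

Answer: 2.7000 3.0000 3.0000

Derivation:
After op 1 tick(3): ref=3.0000 raw=[2.7000 4.5000 3.7500]
After op 2 sync(2): ref=3.0000 raw=[2.7000 4.5000 3.0000]
After op 3 sync(1): ref=3.0000 raw=[2.7000 3.0000 3.0000]
After op 4 sync(2): ref=3.0000 raw=[2.7000 3.0000 3.0000]
Wrap final raw readings (mod 60): 2.7000 mod 60 = 2.7000; 3.0000 mod 60 = 3.0000; 3.0000 mod 60 = 3.0000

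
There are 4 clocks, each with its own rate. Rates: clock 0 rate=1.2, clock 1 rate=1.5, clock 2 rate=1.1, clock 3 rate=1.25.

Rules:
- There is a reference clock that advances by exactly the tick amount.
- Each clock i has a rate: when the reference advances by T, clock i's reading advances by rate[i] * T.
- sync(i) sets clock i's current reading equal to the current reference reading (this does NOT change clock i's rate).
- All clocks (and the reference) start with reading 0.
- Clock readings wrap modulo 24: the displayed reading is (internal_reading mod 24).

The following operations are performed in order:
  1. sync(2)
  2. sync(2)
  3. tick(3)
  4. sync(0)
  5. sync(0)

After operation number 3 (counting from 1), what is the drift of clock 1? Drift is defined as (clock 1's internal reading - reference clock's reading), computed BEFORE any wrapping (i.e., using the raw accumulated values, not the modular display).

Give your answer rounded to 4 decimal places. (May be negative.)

Answer: 1.5000

Derivation:
After op 1 sync(2): ref=0.0000 raw=[0.0000 0.0000 0.0000 0.0000]
After op 2 sync(2): ref=0.0000 raw=[0.0000 0.0000 0.0000 0.0000]
After op 3 tick(3): ref=3.0000 raw=[3.6000 4.5000 3.3000 3.7500]
Drift of clock 1 after op 3: 4.5000 - 3.0000 = 1.5000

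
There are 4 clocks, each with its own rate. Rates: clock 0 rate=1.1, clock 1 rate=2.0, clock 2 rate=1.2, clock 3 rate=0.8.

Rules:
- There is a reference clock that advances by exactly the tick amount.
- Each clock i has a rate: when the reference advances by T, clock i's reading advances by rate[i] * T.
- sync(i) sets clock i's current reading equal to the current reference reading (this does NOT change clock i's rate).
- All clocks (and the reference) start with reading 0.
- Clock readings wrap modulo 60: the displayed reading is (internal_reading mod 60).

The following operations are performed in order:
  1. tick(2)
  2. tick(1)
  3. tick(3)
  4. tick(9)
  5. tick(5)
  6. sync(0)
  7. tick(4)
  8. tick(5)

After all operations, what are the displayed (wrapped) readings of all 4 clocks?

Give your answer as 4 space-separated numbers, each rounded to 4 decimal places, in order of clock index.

After op 1 tick(2): ref=2.0000 raw=[2.2000 4.0000 2.4000 1.6000]
After op 2 tick(1): ref=3.0000 raw=[3.3000 6.0000 3.6000 2.4000]
After op 3 tick(3): ref=6.0000 raw=[6.6000 12.0000 7.2000 4.8000]
After op 4 tick(9): ref=15.0000 raw=[16.5000 30.0000 18.0000 12.0000]
After op 5 tick(5): ref=20.0000 raw=[22.0000 40.0000 24.0000 16.0000]
After op 6 sync(0): ref=20.0000 raw=[20.0000 40.0000 24.0000 16.0000]
After op 7 tick(4): ref=24.0000 raw=[24.4000 48.0000 28.8000 19.2000]
After op 8 tick(5): ref=29.0000 raw=[29.9000 58.0000 34.8000 23.2000]
Wrap final raw readings (mod 60): 29.9000 mod 60 = 29.9000; 58.0000 mod 60 = 58.0000; 34.8000 mod 60 = 34.8000; 23.2000 mod 60 = 23.2000

Answer: 29.9000 58.0000 34.8000 23.2000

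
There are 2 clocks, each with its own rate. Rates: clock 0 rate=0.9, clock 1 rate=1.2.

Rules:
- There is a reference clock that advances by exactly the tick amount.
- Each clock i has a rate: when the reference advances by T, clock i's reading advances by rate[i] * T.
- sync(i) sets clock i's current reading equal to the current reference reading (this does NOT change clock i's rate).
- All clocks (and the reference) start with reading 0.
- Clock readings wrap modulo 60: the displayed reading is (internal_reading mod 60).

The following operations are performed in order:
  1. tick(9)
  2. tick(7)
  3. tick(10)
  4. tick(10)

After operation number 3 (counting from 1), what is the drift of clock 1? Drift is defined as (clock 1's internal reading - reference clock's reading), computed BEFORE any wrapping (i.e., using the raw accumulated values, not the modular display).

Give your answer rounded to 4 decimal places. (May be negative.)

Answer: 5.2000

Derivation:
After op 1 tick(9): ref=9.0000 raw=[8.1000 10.8000]
After op 2 tick(7): ref=16.0000 raw=[14.4000 19.2000]
After op 3 tick(10): ref=26.0000 raw=[23.4000 31.2000]
Drift of clock 1 after op 3: 31.2000 - 26.0000 = 5.2000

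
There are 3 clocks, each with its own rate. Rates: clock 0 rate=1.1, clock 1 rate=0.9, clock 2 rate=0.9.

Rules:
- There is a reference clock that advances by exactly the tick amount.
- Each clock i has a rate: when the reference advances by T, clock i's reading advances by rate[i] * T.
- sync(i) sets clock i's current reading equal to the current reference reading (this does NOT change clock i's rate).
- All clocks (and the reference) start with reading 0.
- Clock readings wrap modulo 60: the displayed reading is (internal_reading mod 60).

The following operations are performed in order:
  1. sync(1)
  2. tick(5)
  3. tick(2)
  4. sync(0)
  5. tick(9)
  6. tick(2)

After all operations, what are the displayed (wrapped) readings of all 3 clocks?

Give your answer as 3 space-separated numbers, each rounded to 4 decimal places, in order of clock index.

After op 1 sync(1): ref=0.0000 raw=[0.0000 0.0000 0.0000]
After op 2 tick(5): ref=5.0000 raw=[5.5000 4.5000 4.5000]
After op 3 tick(2): ref=7.0000 raw=[7.7000 6.3000 6.3000]
After op 4 sync(0): ref=7.0000 raw=[7.0000 6.3000 6.3000]
After op 5 tick(9): ref=16.0000 raw=[16.9000 14.4000 14.4000]
After op 6 tick(2): ref=18.0000 raw=[19.1000 16.2000 16.2000]
Wrap final raw readings (mod 60): 19.1000 mod 60 = 19.1000; 16.2000 mod 60 = 16.2000; 16.2000 mod 60 = 16.2000

Answer: 19.1000 16.2000 16.2000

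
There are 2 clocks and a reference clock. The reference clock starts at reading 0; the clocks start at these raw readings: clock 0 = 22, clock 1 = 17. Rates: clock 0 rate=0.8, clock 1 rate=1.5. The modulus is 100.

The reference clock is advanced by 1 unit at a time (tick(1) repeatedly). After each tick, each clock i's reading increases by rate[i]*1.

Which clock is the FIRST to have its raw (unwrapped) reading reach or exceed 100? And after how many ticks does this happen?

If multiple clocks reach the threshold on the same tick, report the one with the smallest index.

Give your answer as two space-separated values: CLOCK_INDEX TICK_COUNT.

clock 0: start=22, rate=0.8, needs 100-22 = 78; ticks = ceil(78/0.8) = ceil(97.5000) = 98; reading at tick 98 = 22 + 0.8*98 = 100.4000
clock 1: start=17, rate=1.5, needs 100-17 = 83; ticks = ceil(83/1.5) = ceil(55.3333) = 56; reading at tick 56 = 17 + 1.5*56 = 101.0000
Minimum tick count = 56; winners = [1]; smallest index = 1

Answer: 1 56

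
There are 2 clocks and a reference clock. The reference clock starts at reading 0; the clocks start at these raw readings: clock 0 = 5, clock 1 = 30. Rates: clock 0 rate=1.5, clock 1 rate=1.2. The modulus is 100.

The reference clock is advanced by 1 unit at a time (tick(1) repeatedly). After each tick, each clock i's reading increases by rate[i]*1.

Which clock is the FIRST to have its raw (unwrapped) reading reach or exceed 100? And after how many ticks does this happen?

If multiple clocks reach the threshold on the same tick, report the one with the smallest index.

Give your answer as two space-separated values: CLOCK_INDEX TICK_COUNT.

clock 0: start=5, rate=1.5, needs 100-5 = 95; ticks = ceil(95/1.5) = ceil(63.3333) = 64; reading at tick 64 = 5 + 1.5*64 = 101.0000
clock 1: start=30, rate=1.2, needs 100-30 = 70; ticks = ceil(70/1.2) = ceil(58.3333) = 59; reading at tick 59 = 30 + 1.2*59 = 100.8000
Minimum tick count = 59; winners = [1]; smallest index = 1

Answer: 1 59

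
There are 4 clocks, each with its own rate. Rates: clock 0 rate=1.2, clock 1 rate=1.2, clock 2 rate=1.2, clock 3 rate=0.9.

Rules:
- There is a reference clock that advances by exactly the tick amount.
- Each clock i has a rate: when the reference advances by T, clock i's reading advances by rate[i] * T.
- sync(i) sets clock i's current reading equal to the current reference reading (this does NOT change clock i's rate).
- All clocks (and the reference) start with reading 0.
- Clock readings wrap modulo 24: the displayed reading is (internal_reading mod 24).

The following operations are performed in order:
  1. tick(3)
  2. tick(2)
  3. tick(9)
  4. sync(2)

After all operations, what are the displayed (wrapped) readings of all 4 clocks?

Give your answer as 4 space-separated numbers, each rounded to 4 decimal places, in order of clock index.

After op 1 tick(3): ref=3.0000 raw=[3.6000 3.6000 3.6000 2.7000]
After op 2 tick(2): ref=5.0000 raw=[6.0000 6.0000 6.0000 4.5000]
After op 3 tick(9): ref=14.0000 raw=[16.8000 16.8000 16.8000 12.6000]
After op 4 sync(2): ref=14.0000 raw=[16.8000 16.8000 14.0000 12.6000]
Wrap final raw readings (mod 24): 16.8000 mod 24 = 16.8000; 16.8000 mod 24 = 16.8000; 14.0000 mod 24 = 14.0000; 12.6000 mod 24 = 12.6000

Answer: 16.8000 16.8000 14.0000 12.6000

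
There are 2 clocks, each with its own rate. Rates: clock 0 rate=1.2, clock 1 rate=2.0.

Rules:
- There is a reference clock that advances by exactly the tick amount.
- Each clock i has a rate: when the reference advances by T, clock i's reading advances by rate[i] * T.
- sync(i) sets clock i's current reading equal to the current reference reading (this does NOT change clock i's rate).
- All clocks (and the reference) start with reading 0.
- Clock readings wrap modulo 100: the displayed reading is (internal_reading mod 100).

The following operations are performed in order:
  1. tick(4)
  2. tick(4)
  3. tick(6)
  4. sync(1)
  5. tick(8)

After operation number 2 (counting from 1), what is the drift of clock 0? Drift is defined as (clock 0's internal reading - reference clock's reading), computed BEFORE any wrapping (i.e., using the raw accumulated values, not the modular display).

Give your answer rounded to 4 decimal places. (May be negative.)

Answer: 1.6000

Derivation:
After op 1 tick(4): ref=4.0000 raw=[4.8000 8.0000]
After op 2 tick(4): ref=8.0000 raw=[9.6000 16.0000]
Drift of clock 0 after op 2: 9.6000 - 8.0000 = 1.6000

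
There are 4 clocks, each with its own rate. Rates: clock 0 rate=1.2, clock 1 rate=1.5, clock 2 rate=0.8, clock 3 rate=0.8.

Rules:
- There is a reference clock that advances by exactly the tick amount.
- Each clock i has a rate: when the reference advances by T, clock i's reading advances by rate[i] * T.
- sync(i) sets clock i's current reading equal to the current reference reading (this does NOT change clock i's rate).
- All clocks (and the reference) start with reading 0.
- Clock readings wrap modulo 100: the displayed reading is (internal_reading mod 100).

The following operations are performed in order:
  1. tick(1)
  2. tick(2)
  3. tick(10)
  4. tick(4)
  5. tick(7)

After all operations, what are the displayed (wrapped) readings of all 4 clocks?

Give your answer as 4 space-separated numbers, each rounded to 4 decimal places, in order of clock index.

After op 1 tick(1): ref=1.0000 raw=[1.2000 1.5000 0.8000 0.8000]
After op 2 tick(2): ref=3.0000 raw=[3.6000 4.5000 2.4000 2.4000]
After op 3 tick(10): ref=13.0000 raw=[15.6000 19.5000 10.4000 10.4000]
After op 4 tick(4): ref=17.0000 raw=[20.4000 25.5000 13.6000 13.6000]
After op 5 tick(7): ref=24.0000 raw=[28.8000 36.0000 19.2000 19.2000]
Wrap final raw readings (mod 100): 28.8000 mod 100 = 28.8000; 36.0000 mod 100 = 36.0000; 19.2000 mod 100 = 19.2000; 19.2000 mod 100 = 19.2000

Answer: 28.8000 36.0000 19.2000 19.2000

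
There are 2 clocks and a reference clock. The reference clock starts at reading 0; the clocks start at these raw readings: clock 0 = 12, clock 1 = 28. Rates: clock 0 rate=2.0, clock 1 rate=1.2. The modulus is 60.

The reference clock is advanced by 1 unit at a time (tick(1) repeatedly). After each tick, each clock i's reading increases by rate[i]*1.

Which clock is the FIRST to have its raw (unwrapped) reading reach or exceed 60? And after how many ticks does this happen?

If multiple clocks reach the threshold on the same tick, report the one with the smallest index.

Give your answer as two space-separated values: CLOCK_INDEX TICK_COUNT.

Answer: 0 24

Derivation:
clock 0: start=12, rate=2.0, needs 60-12 = 48; ticks = ceil(48/2.0) = ceil(24.0000) = 24; reading at tick 24 = 12 + 2.0*24 = 60.0000
clock 1: start=28, rate=1.2, needs 60-28 = 32; ticks = ceil(32/1.2) = ceil(26.6667) = 27; reading at tick 27 = 28 + 1.2*27 = 60.4000
Minimum tick count = 24; winners = [0]; smallest index = 0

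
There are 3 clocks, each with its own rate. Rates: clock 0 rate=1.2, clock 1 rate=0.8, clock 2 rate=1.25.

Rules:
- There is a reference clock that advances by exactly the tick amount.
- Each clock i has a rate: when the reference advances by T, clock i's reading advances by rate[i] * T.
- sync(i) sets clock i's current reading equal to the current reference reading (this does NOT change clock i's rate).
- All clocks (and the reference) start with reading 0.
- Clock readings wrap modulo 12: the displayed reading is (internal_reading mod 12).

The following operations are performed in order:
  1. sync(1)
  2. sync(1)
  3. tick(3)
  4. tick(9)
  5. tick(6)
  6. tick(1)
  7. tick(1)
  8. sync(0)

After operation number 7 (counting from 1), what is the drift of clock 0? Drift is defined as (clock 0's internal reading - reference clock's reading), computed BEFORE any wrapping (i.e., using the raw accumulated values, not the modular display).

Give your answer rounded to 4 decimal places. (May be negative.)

Answer: 4.0000

Derivation:
After op 1 sync(1): ref=0.0000 raw=[0.0000 0.0000 0.0000]
After op 2 sync(1): ref=0.0000 raw=[0.0000 0.0000 0.0000]
After op 3 tick(3): ref=3.0000 raw=[3.6000 2.4000 3.7500]
After op 4 tick(9): ref=12.0000 raw=[14.4000 9.6000 15.0000]
After op 5 tick(6): ref=18.0000 raw=[21.6000 14.4000 22.5000]
After op 6 tick(1): ref=19.0000 raw=[22.8000 15.2000 23.7500]
After op 7 tick(1): ref=20.0000 raw=[24.0000 16.0000 25.0000]
Drift of clock 0 after op 7: 24.0000 - 20.0000 = 4.0000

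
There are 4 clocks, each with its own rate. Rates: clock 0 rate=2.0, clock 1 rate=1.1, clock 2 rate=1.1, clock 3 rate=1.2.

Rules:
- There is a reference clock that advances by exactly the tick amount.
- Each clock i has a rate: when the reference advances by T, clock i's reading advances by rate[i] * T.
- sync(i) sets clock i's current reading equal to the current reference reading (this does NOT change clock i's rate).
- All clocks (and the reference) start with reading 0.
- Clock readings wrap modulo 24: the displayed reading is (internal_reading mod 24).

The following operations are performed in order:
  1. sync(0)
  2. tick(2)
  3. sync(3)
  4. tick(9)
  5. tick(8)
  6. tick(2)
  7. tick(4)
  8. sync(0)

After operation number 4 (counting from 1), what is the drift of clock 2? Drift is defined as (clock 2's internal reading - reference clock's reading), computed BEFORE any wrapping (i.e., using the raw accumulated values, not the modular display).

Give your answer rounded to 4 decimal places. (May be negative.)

Answer: 1.1000

Derivation:
After op 1 sync(0): ref=0.0000 raw=[0.0000 0.0000 0.0000 0.0000]
After op 2 tick(2): ref=2.0000 raw=[4.0000 2.2000 2.2000 2.4000]
After op 3 sync(3): ref=2.0000 raw=[4.0000 2.2000 2.2000 2.0000]
After op 4 tick(9): ref=11.0000 raw=[22.0000 12.1000 12.1000 12.8000]
Drift of clock 2 after op 4: 12.1000 - 11.0000 = 1.1000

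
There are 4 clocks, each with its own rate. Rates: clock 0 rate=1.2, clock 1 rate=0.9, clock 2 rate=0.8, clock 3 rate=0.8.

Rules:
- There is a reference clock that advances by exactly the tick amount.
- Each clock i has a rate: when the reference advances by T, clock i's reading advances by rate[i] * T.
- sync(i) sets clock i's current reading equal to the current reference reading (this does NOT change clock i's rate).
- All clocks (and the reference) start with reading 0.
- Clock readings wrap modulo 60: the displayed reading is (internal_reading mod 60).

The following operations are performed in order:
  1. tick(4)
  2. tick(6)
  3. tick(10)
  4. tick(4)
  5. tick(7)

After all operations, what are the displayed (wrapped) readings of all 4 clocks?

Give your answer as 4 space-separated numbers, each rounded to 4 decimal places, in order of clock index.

After op 1 tick(4): ref=4.0000 raw=[4.8000 3.6000 3.2000 3.2000]
After op 2 tick(6): ref=10.0000 raw=[12.0000 9.0000 8.0000 8.0000]
After op 3 tick(10): ref=20.0000 raw=[24.0000 18.0000 16.0000 16.0000]
After op 4 tick(4): ref=24.0000 raw=[28.8000 21.6000 19.2000 19.2000]
After op 5 tick(7): ref=31.0000 raw=[37.2000 27.9000 24.8000 24.8000]
Wrap final raw readings (mod 60): 37.2000 mod 60 = 37.2000; 27.9000 mod 60 = 27.9000; 24.8000 mod 60 = 24.8000; 24.8000 mod 60 = 24.8000

Answer: 37.2000 27.9000 24.8000 24.8000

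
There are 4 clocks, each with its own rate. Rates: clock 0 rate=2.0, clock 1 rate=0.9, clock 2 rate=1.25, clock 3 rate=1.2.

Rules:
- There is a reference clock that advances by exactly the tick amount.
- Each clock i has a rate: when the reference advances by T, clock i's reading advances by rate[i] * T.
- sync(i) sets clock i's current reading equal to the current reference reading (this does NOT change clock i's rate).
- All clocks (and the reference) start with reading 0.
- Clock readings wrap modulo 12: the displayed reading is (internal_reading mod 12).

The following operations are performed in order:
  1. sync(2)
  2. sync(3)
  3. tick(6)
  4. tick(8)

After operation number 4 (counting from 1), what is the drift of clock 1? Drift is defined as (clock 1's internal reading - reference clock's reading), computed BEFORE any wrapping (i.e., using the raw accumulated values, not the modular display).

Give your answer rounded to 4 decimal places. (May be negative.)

After op 1 sync(2): ref=0.0000 raw=[0.0000 0.0000 0.0000 0.0000]
After op 2 sync(3): ref=0.0000 raw=[0.0000 0.0000 0.0000 0.0000]
After op 3 tick(6): ref=6.0000 raw=[12.0000 5.4000 7.5000 7.2000]
After op 4 tick(8): ref=14.0000 raw=[28.0000 12.6000 17.5000 16.8000]
Drift of clock 1 after op 4: 12.6000 - 14.0000 = -1.4000

Answer: -1.4000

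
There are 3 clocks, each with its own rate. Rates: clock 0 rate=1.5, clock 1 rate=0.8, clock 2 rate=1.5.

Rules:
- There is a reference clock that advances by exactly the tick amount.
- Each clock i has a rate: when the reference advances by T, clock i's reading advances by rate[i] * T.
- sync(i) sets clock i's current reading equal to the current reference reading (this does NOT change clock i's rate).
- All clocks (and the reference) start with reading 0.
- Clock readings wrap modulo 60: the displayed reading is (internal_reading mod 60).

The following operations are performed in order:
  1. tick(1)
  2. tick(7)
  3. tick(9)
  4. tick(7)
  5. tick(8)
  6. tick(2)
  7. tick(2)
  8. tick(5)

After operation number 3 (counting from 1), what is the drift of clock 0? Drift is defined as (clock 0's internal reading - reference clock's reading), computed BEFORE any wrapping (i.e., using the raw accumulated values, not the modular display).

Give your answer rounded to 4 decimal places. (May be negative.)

After op 1 tick(1): ref=1.0000 raw=[1.5000 0.8000 1.5000]
After op 2 tick(7): ref=8.0000 raw=[12.0000 6.4000 12.0000]
After op 3 tick(9): ref=17.0000 raw=[25.5000 13.6000 25.5000]
Drift of clock 0 after op 3: 25.5000 - 17.0000 = 8.5000

Answer: 8.5000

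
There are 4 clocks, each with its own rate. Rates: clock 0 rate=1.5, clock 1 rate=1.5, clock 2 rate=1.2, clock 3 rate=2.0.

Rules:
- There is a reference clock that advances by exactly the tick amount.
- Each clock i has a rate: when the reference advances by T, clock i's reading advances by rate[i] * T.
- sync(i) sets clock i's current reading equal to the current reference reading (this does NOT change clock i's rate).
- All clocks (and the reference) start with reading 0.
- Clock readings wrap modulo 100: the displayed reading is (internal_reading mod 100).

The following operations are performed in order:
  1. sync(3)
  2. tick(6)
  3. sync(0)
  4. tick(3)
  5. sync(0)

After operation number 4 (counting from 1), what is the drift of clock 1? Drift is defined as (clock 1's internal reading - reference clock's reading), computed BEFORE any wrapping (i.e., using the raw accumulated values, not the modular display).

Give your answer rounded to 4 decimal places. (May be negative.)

Answer: 4.5000

Derivation:
After op 1 sync(3): ref=0.0000 raw=[0.0000 0.0000 0.0000 0.0000]
After op 2 tick(6): ref=6.0000 raw=[9.0000 9.0000 7.2000 12.0000]
After op 3 sync(0): ref=6.0000 raw=[6.0000 9.0000 7.2000 12.0000]
After op 4 tick(3): ref=9.0000 raw=[10.5000 13.5000 10.8000 18.0000]
Drift of clock 1 after op 4: 13.5000 - 9.0000 = 4.5000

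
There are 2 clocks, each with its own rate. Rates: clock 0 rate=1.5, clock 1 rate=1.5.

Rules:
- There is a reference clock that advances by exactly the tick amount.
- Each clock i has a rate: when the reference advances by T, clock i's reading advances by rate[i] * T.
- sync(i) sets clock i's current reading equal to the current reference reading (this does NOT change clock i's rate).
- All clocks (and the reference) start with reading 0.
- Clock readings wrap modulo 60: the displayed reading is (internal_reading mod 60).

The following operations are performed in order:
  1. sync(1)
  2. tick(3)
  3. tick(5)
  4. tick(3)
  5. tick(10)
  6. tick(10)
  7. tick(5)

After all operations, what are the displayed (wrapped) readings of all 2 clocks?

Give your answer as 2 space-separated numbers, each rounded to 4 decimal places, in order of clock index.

After op 1 sync(1): ref=0.0000 raw=[0.0000 0.0000]
After op 2 tick(3): ref=3.0000 raw=[4.5000 4.5000]
After op 3 tick(5): ref=8.0000 raw=[12.0000 12.0000]
After op 4 tick(3): ref=11.0000 raw=[16.5000 16.5000]
After op 5 tick(10): ref=21.0000 raw=[31.5000 31.5000]
After op 6 tick(10): ref=31.0000 raw=[46.5000 46.5000]
After op 7 tick(5): ref=36.0000 raw=[54.0000 54.0000]
Wrap final raw readings (mod 60): 54.0000 mod 60 = 54.0000; 54.0000 mod 60 = 54.0000

Answer: 54.0000 54.0000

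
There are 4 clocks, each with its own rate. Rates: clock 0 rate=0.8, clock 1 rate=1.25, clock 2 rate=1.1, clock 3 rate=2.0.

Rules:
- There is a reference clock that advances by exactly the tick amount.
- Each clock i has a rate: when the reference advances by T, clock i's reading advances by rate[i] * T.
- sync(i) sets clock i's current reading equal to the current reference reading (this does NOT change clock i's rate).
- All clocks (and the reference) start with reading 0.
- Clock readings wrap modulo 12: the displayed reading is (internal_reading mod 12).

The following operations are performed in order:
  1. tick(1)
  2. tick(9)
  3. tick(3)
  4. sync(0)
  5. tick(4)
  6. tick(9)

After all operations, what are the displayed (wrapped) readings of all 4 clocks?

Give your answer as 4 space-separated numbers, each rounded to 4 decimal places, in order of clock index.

Answer: 11.4000 8.5000 4.6000 4.0000

Derivation:
After op 1 tick(1): ref=1.0000 raw=[0.8000 1.2500 1.1000 2.0000]
After op 2 tick(9): ref=10.0000 raw=[8.0000 12.5000 11.0000 20.0000]
After op 3 tick(3): ref=13.0000 raw=[10.4000 16.2500 14.3000 26.0000]
After op 4 sync(0): ref=13.0000 raw=[13.0000 16.2500 14.3000 26.0000]
After op 5 tick(4): ref=17.0000 raw=[16.2000 21.2500 18.7000 34.0000]
After op 6 tick(9): ref=26.0000 raw=[23.4000 32.5000 28.6000 52.0000]
Wrap final raw readings (mod 12): 23.4000 mod 12 = 11.4000; 32.5000 mod 12 = 8.5000; 28.6000 mod 12 = 4.6000; 52.0000 mod 12 = 4.0000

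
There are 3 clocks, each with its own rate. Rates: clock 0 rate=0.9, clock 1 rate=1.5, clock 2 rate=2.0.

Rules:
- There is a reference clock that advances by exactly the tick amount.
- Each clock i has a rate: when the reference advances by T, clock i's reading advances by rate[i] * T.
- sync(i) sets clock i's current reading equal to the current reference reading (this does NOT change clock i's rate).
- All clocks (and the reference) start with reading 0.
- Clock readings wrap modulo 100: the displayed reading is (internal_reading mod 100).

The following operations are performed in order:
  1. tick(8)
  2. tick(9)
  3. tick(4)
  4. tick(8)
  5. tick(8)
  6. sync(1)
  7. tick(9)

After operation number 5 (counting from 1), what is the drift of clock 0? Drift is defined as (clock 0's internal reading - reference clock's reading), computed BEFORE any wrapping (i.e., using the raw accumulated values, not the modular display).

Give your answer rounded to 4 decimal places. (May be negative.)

Answer: -3.7000

Derivation:
After op 1 tick(8): ref=8.0000 raw=[7.2000 12.0000 16.0000]
After op 2 tick(9): ref=17.0000 raw=[15.3000 25.5000 34.0000]
After op 3 tick(4): ref=21.0000 raw=[18.9000 31.5000 42.0000]
After op 4 tick(8): ref=29.0000 raw=[26.1000 43.5000 58.0000]
After op 5 tick(8): ref=37.0000 raw=[33.3000 55.5000 74.0000]
Drift of clock 0 after op 5: 33.3000 - 37.0000 = -3.7000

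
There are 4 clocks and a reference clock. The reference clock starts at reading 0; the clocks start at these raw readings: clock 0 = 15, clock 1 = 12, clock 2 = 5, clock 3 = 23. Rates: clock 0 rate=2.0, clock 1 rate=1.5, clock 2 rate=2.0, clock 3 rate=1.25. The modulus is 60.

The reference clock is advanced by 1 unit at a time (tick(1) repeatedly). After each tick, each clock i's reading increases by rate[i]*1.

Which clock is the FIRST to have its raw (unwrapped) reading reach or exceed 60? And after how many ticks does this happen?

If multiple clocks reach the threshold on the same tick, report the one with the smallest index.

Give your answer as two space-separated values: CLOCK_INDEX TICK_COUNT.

Answer: 0 23

Derivation:
clock 0: start=15, rate=2.0, needs 60-15 = 45; ticks = ceil(45/2.0) = ceil(22.5000) = 23; reading at tick 23 = 15 + 2.0*23 = 61.0000
clock 1: start=12, rate=1.5, needs 60-12 = 48; ticks = ceil(48/1.5) = ceil(32.0000) = 32; reading at tick 32 = 12 + 1.5*32 = 60.0000
clock 2: start=5, rate=2.0, needs 60-5 = 55; ticks = ceil(55/2.0) = ceil(27.5000) = 28; reading at tick 28 = 5 + 2.0*28 = 61.0000
clock 3: start=23, rate=1.25, needs 60-23 = 37; ticks = ceil(37/1.25) = ceil(29.6000) = 30; reading at tick 30 = 23 + 1.25*30 = 60.5000
Minimum tick count = 23; winners = [0]; smallest index = 0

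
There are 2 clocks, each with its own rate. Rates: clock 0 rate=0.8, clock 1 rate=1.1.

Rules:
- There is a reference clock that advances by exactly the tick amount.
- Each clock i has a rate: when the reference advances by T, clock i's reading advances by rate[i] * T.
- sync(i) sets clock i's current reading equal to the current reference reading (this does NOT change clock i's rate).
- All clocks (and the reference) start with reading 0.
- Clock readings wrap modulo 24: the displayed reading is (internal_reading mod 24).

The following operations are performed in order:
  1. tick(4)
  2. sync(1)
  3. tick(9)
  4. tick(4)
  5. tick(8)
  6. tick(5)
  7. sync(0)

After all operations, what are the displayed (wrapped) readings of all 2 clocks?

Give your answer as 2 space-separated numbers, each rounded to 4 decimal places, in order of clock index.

Answer: 6.0000 8.6000

Derivation:
After op 1 tick(4): ref=4.0000 raw=[3.2000 4.4000]
After op 2 sync(1): ref=4.0000 raw=[3.2000 4.0000]
After op 3 tick(9): ref=13.0000 raw=[10.4000 13.9000]
After op 4 tick(4): ref=17.0000 raw=[13.6000 18.3000]
After op 5 tick(8): ref=25.0000 raw=[20.0000 27.1000]
After op 6 tick(5): ref=30.0000 raw=[24.0000 32.6000]
After op 7 sync(0): ref=30.0000 raw=[30.0000 32.6000]
Wrap final raw readings (mod 24): 30.0000 mod 24 = 6.0000; 32.6000 mod 24 = 8.6000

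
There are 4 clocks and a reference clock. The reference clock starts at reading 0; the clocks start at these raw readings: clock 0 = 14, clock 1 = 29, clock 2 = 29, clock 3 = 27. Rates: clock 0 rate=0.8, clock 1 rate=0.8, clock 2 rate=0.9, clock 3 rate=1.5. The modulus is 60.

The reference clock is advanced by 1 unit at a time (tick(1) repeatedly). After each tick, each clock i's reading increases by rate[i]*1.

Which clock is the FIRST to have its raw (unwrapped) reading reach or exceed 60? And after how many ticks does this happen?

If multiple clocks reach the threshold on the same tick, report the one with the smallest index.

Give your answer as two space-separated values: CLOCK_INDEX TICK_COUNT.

Answer: 3 22

Derivation:
clock 0: start=14, rate=0.8, needs 60-14 = 46; ticks = ceil(46/0.8) = ceil(57.5000) = 58; reading at tick 58 = 14 + 0.8*58 = 60.4000
clock 1: start=29, rate=0.8, needs 60-29 = 31; ticks = ceil(31/0.8) = ceil(38.7500) = 39; reading at tick 39 = 29 + 0.8*39 = 60.2000
clock 2: start=29, rate=0.9, needs 60-29 = 31; ticks = ceil(31/0.9) = ceil(34.4444) = 35; reading at tick 35 = 29 + 0.9*35 = 60.5000
clock 3: start=27, rate=1.5, needs 60-27 = 33; ticks = ceil(33/1.5) = ceil(22.0000) = 22; reading at tick 22 = 27 + 1.5*22 = 60.0000
Minimum tick count = 22; winners = [3]; smallest index = 3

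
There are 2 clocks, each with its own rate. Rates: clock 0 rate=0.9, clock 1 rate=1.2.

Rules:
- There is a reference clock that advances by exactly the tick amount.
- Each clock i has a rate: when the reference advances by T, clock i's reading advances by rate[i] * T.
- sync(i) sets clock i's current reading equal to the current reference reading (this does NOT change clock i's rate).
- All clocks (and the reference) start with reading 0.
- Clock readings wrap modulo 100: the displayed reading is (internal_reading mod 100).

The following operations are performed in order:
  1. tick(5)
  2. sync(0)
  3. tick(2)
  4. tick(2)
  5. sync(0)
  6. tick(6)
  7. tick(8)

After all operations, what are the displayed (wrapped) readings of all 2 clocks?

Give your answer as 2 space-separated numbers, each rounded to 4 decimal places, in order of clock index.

Answer: 21.6000 27.6000

Derivation:
After op 1 tick(5): ref=5.0000 raw=[4.5000 6.0000]
After op 2 sync(0): ref=5.0000 raw=[5.0000 6.0000]
After op 3 tick(2): ref=7.0000 raw=[6.8000 8.4000]
After op 4 tick(2): ref=9.0000 raw=[8.6000 10.8000]
After op 5 sync(0): ref=9.0000 raw=[9.0000 10.8000]
After op 6 tick(6): ref=15.0000 raw=[14.4000 18.0000]
After op 7 tick(8): ref=23.0000 raw=[21.6000 27.6000]
Wrap final raw readings (mod 100): 21.6000 mod 100 = 21.6000; 27.6000 mod 100 = 27.6000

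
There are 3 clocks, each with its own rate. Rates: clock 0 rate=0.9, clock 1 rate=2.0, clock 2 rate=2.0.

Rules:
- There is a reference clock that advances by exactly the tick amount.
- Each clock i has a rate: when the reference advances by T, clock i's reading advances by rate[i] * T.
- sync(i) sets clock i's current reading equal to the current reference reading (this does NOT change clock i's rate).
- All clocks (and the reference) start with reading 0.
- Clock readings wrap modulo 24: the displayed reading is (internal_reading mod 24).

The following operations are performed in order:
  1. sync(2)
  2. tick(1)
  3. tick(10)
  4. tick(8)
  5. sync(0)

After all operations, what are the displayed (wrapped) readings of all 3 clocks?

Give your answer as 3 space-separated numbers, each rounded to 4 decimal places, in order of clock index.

Answer: 19.0000 14.0000 14.0000

Derivation:
After op 1 sync(2): ref=0.0000 raw=[0.0000 0.0000 0.0000]
After op 2 tick(1): ref=1.0000 raw=[0.9000 2.0000 2.0000]
After op 3 tick(10): ref=11.0000 raw=[9.9000 22.0000 22.0000]
After op 4 tick(8): ref=19.0000 raw=[17.1000 38.0000 38.0000]
After op 5 sync(0): ref=19.0000 raw=[19.0000 38.0000 38.0000]
Wrap final raw readings (mod 24): 19.0000 mod 24 = 19.0000; 38.0000 mod 24 = 14.0000; 38.0000 mod 24 = 14.0000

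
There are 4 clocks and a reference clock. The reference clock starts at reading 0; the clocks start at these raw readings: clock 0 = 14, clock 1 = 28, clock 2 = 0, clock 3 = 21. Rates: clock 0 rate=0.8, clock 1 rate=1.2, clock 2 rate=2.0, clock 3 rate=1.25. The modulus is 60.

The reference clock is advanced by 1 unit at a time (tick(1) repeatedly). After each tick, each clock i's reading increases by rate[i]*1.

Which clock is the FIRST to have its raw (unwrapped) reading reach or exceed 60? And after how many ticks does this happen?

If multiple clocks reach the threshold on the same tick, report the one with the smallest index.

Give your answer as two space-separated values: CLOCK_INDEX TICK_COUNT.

clock 0: start=14, rate=0.8, needs 60-14 = 46; ticks = ceil(46/0.8) = ceil(57.5000) = 58; reading at tick 58 = 14 + 0.8*58 = 60.4000
clock 1: start=28, rate=1.2, needs 60-28 = 32; ticks = ceil(32/1.2) = ceil(26.6667) = 27; reading at tick 27 = 28 + 1.2*27 = 60.4000
clock 2: start=0, rate=2.0, needs 60-0 = 60; ticks = ceil(60/2.0) = ceil(30.0000) = 30; reading at tick 30 = 0 + 2.0*30 = 60.0000
clock 3: start=21, rate=1.25, needs 60-21 = 39; ticks = ceil(39/1.25) = ceil(31.2000) = 32; reading at tick 32 = 21 + 1.25*32 = 61.0000
Minimum tick count = 27; winners = [1]; smallest index = 1

Answer: 1 27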